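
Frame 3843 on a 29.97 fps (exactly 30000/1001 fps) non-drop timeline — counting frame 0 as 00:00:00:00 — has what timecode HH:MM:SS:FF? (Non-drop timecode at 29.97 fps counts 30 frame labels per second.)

00:02:08:03

3843 ÷ 30 = 128 full seconds, remainder 3 frames.
128 s = 0 h 2 min 8 s.
Timecode: 00:02:08:03.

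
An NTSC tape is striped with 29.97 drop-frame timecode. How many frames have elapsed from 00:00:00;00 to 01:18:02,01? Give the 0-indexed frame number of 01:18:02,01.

140319

As if non-drop at 30 labels/s: (1 × 3600 + 18 × 60 + 2) × 30 + 1 = 140461.
Minute boundaries passed: 78; those not divisible by 10: 78 − 7 = 71; dropped labels = 2 × 71 = 142.
Actual frame index = 140461 − 142 = 140319.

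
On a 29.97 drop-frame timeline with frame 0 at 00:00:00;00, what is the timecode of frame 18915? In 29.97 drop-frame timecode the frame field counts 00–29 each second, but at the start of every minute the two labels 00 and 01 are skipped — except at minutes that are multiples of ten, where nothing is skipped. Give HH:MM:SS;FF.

Ten DF minutes hold 17982 frames, so frame 18915 lies in block 1 (frames 17982–35963) with 933 frames into that block.
The block's first minute is 1800 frames and the rest 1798 each; 933 frames reaches minute 0, so 1 × 18 + 0 × 2 = 18 labels have been skipped so far.
Adding those back, label number 18915 + 18 = 18933 at 30 labels/s is 631 s + 3 f = 0 h 10 min 31 s frame 3, i.e. 00:10:31;03.

00:10:31;03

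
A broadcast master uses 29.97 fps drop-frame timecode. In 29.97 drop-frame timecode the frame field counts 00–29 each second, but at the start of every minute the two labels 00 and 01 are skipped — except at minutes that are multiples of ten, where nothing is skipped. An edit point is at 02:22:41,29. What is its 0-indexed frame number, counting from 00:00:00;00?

As if non-drop at 30 labels/s: (2 × 3600 + 22 × 60 + 41) × 30 + 29 = 256859.
Minute boundaries passed: 142; those not divisible by 10: 142 − 14 = 128; dropped labels = 2 × 128 = 256.
Actual frame index = 256859 − 256 = 256603.

256603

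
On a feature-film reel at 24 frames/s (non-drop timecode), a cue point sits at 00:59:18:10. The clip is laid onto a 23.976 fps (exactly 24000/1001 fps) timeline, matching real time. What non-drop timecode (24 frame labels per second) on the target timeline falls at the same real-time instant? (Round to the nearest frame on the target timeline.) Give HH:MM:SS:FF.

00:59:14:21

Source frame index: (0×3600 + 59×60 + 18) × 24 + 10 = 85402.
Real time: 85402 / (24) = 42701/12 s.
Target frame: (42701/12) × (24000/1001) = 85402000/1001 ≈ 85316.683 → 85317.
At 24 labels/s: frame 85317 → 00:59:14:21.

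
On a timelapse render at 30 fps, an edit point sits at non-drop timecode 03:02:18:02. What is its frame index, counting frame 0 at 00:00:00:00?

328142

Total seconds to the label: (3 × 3600 + 2 × 60 + 18) = 10938.
Frame index = 10938 × 30 + 2 = 328142.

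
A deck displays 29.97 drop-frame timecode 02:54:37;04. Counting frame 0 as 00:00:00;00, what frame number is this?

Complete 10-minute blocks: 17, each 17982 frames → 305694.
Remaining 4 whole minutes in the current block: 1800 + 3 × 1798 = 7194 frames.
Within the current minute: 37 × 30 + 4 − 2 = 1112 (labels ;00/;01 skipped at this minute). Total = 305694 + 7194 + 1112 = 314000.

314000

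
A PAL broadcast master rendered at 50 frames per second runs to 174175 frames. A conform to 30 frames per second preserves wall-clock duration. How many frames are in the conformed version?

Target frames = source frames × (target rate / source rate) = 174175 × (30)/(50) = 174175 × 3/5 = 104505.

104505 frames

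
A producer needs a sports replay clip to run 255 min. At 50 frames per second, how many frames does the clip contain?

765000 frames

255 min = 15300 s.
Frames = 15300 × 50 = 765000.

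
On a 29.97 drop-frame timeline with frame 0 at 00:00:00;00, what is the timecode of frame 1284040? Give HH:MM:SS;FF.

11:54:04;06

Ten DF minutes hold 17982 frames, so frame 1284040 lies in block 71 (frames 1276722–1294703) with 7318 frames into that block.
The block's first minute is 1800 frames and the rest 1798 each; 7318 frames reaches minute 4, so 71 × 18 + 4 × 2 = 1286 labels have been skipped so far.
Adding those back, label number 1284040 + 1286 = 1285326 at 30 labels/s is 42844 s + 6 f = 11 h 54 min 4 s frame 6, i.e. 11:54:04;06.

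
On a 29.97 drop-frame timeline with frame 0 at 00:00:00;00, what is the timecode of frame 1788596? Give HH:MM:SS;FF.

Each 10-minute DF block holds 10 × 60 × 30 − 9 × 2 = 17982 frames. 1788596 ÷ 17982 → 99 full blocks, remainder 8378.
Within the partial block the first minute is 1800 frames and each further minute 1798, so 4 further minute boundaries passed. Total skipped labels = 18 × 99 + 2 × 4 = 1790.
Non-drop label index = 1788596 + 1790 = 1790386; at 30 labels/s that is 16:34:39:16, i.e. DF 16:34:39;16.

16:34:39;16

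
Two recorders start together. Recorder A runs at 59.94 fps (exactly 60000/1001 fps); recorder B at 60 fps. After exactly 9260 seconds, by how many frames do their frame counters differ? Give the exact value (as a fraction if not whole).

A emits 60000/1001 × 9260 = 555600000/1001 frames; B emits 60 × 9260 = 555600.
Difference = 555600/1001 frames (≈ 555.0450); B is ahead of A.

555600/1001 frames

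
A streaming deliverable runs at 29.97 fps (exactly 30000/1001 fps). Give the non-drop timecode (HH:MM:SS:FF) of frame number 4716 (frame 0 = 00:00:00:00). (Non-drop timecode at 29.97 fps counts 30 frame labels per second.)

4716 ÷ 30 = 157 full seconds, remainder 6 frames.
157 s = 0 h 2 min 37 s.
Timecode: 00:02:37:06.

00:02:37:06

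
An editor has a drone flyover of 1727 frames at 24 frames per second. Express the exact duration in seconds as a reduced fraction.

1727/24 seconds

Running time = 1727 ÷ (24) = 1727 × 1/24 = 1727/24 s.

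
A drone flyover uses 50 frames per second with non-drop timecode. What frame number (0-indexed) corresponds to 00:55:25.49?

frame 166299

Total seconds to the label: (0 × 3600 + 55 × 60 + 25) = 3325.
Frame index = 3325 × 50 + 49 = 166299.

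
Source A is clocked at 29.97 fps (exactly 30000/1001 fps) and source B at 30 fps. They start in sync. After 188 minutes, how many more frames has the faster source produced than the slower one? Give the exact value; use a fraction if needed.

188 min = 11280 s.
A emits 30000/1001 × 11280 = 338400000/1001 frames; B emits 30 × 11280 = 338400.
Difference = 338400/1001 frames (≈ 338.0619); B is ahead of A.

338400/1001 frames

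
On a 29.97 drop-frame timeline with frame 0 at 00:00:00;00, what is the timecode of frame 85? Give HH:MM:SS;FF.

00:00:02;25

Ten DF minutes hold 17982 frames, so frame 85 lies in block 0 (frames 0–17981) with 85 frames into that block.
The block's first minute is 1800 frames and the rest 1798 each; 85 frames reaches minute 0, so 0 × 18 + 0 × 2 = 0 labels have been skipped so far.
Adding those back, label number 85 + 0 = 85 at 30 labels/s is 2 s + 25 f = 0 h 0 min 2 s frame 25, i.e. 00:00:02;25.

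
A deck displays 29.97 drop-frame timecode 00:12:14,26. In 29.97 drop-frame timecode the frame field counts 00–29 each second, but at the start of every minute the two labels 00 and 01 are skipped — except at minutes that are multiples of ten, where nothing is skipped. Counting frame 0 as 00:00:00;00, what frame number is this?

22024

Complete 10-minute blocks: 1, each 17982 frames → 17982.
Remaining 2 whole minutes in the current block: 1800 + 1 × 1798 = 3598 frames.
Within the current minute: 14 × 30 + 26 − 2 = 444 (labels ;00/;01 skipped at this minute). Total = 17982 + 3598 + 444 = 22024.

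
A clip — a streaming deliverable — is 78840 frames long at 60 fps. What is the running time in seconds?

Running time = 78840 / (60) = 1314 s.

1314 seconds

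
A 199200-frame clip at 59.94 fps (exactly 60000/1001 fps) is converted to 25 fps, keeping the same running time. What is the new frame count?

83083 frames

Target frames = source frames × (target rate / source rate) = 199200 × (25)/(60000/1001) = 199200 × 1001/2400 = 83083.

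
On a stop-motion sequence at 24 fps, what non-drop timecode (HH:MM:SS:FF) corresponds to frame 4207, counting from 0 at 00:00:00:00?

4207 ÷ 24 = 175 full seconds, remainder 7 frames.
175 s = 0 h 2 min 55 s.
Timecode: 00:02:55:07.

00:02:55:07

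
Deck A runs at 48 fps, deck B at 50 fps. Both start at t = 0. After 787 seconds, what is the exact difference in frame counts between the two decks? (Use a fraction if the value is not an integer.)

A emits 48 × 787 = 37776 frames; B emits 50 × 787 = 39350.
Difference = 1574 frames; B is ahead of A.

1574 frames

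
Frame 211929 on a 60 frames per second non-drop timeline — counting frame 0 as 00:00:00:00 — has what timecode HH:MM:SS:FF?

211929 ÷ 60 = 3532 full seconds, remainder 9 frames.
3532 s = 0 h 58 min 52 s.
Timecode: 00:58:52:09.

00:58:52:09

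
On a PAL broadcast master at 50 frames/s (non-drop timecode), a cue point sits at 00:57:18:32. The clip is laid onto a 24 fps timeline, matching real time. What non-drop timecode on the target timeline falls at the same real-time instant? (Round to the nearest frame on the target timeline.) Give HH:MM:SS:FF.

00:57:18:15

Source frame index: (0×3600 + 57×60 + 18) × 50 + 32 = 171932.
Real time: 171932 / (50) = 85966/25 s.
Target frame: (85966/25) × (24) = 2063184/25 ≈ 82527.360 → 82527.
At 24 labels/s: frame 82527 → 00:57:18:15.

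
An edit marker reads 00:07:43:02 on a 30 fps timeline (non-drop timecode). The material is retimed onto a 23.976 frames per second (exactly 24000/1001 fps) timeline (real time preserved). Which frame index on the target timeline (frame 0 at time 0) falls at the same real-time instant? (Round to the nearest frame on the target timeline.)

frame 11102

Source frame index: (0×3600 + 7×60 + 43) × 30 + 2 = 13892.
Real time: 13892 / (30) = 6946/15 s.
Target frame: (6946/15) × (24000/1001) = 11113600/1001 ≈ 11102.498 → 11102.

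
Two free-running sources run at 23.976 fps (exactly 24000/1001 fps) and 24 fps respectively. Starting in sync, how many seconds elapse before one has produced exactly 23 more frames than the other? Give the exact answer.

23023/24 seconds

The gap grows by |24 − 24000/1001| = 24/1001 frames per second.
Time for a 23-frame gap: 23 ÷ (24/1001) = 23023/24 s.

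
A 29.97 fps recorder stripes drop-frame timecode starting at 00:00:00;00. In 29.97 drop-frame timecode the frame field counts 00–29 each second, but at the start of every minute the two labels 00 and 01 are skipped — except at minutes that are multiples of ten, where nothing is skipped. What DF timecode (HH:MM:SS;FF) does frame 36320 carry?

00:20:11;26

Ten DF minutes hold 17982 frames, so frame 36320 lies in block 2 (frames 35964–53945) with 356 frames into that block.
The block's first minute is 1800 frames and the rest 1798 each; 356 frames reaches minute 0, so 2 × 18 + 0 × 2 = 36 labels have been skipped so far.
Adding those back, label number 36320 + 36 = 36356 at 30 labels/s is 1211 s + 26 f = 0 h 20 min 11 s frame 26, i.e. 00:20:11;26.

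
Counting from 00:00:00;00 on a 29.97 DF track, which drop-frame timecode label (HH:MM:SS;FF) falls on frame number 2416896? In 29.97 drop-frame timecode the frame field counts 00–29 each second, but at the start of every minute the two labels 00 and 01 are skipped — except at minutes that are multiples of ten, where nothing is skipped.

Ten DF minutes hold 17982 frames, so frame 2416896 lies in block 134 (frames 2409588–2427569) with 7308 frames into that block.
The block's first minute is 1800 frames and the rest 1798 each; 7308 frames reaches minute 4, so 134 × 18 + 4 × 2 = 2420 labels have been skipped so far.
Adding those back, label number 2416896 + 2420 = 2419316 at 30 labels/s is 80643 s + 26 f = 22 h 24 min 3 s frame 26, i.e. 22:24:03;26.

22:24:03;26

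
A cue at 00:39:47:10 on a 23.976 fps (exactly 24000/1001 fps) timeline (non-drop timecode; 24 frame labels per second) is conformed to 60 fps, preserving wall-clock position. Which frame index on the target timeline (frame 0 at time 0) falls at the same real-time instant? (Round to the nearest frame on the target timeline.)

frame 143388

Source frame index: (0×3600 + 39×60 + 47) × 24 + 10 = 57298.
Real time: 57298 / (24000/1001) = 28677649/12000 s.
Target frame: (28677649/12000) × (60) = 28677649/200 ≈ 143388.245 → 143388.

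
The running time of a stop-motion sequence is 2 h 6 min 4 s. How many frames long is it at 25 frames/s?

189100 frames

2 h 6 min 4 s = 7564 s.
Frames = 7564 × 25 = 189100.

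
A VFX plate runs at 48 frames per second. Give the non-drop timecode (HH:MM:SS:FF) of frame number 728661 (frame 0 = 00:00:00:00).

04:13:00:21

728661 ÷ 48 = 15180 full seconds, remainder 21 frames.
15180 s = 4 h 13 min 0 s.
Timecode: 04:13:00:21.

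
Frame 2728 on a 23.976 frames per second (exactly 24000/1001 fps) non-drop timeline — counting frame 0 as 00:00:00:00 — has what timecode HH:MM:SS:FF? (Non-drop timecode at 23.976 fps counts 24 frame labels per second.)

2728 ÷ 24 = 113 full seconds, remainder 16 frames.
113 s = 0 h 1 min 53 s.
Timecode: 00:01:53:16.

00:01:53:16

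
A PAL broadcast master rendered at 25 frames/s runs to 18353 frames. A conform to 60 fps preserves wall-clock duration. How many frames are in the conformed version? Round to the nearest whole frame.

44047 frames

Frames at target rate = 18353 × (60) / (25) = 220236/5 ≈ 44047.200.
Nearest whole frame: 44047.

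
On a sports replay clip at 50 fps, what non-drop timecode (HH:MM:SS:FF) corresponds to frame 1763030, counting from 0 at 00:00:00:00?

09:47:40:30

1763030 ÷ 50 = 35260 full seconds, remainder 30 frames.
35260 s = 9 h 47 min 40 s.
Timecode: 09:47:40:30.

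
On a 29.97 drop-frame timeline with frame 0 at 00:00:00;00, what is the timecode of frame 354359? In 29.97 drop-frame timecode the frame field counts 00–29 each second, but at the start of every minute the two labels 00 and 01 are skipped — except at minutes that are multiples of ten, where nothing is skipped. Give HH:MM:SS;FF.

03:17:03;25

Each 10-minute DF block holds 10 × 60 × 30 − 9 × 2 = 17982 frames. 354359 ÷ 17982 → 19 full blocks, remainder 12701.
Within the partial block the first minute is 1800 frames and each further minute 1798, so 7 further minute boundaries passed. Total skipped labels = 18 × 19 + 2 × 7 = 356.
Non-drop label index = 354359 + 356 = 354715; at 30 labels/s that is 03:17:03:25, i.e. DF 03:17:03;25.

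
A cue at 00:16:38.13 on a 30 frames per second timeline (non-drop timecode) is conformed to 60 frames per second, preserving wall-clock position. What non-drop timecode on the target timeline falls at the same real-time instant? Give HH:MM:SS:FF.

00:16:38:26

Source frame index: (0×3600 + 16×60 + 38) × 30 + 13 = 29953.
Real time: 29953 / (30) = 29953/30 s.
Target frame: (29953/30) × (60) = 59906.
At 60 labels/s: frame 59906 → 00:16:38:26.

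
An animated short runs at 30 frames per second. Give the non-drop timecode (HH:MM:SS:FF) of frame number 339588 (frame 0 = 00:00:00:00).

03:08:39:18

339588 ÷ 30 = 11319 full seconds, remainder 18 frames.
11319 s = 3 h 8 min 39 s.
Timecode: 03:08:39:18.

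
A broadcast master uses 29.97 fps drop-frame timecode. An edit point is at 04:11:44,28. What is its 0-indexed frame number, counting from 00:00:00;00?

452696

Complete 10-minute blocks: 25, each 17982 frames → 449550.
Remaining 1 whole minute in the current block: 1800 + 0 × 1798 = 1800 frames.
Within the current minute: 44 × 30 + 28 − 2 = 1346 (labels ;00/;01 skipped at this minute). Total = 449550 + 1800 + 1346 = 452696.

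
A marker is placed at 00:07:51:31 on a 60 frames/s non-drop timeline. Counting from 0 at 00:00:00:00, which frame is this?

28291

Total seconds to the label: (0 × 3600 + 7 × 60 + 51) = 471.
Frame index = 471 × 60 + 31 = 28291.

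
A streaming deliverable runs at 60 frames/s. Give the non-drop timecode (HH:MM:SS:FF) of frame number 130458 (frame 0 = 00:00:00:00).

00:36:14:18

130458 ÷ 60 = 2174 full seconds, remainder 18 frames.
2174 s = 0 h 36 min 14 s.
Timecode: 00:36:14:18.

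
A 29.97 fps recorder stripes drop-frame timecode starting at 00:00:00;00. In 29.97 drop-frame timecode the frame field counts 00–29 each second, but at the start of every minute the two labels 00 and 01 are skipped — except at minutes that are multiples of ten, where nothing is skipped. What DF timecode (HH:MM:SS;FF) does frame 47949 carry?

00:26:39;27

Each 10-minute DF block holds 10 × 60 × 30 − 9 × 2 = 17982 frames. 47949 ÷ 17982 → 2 full blocks, remainder 11985.
Within the partial block the first minute is 1800 frames and each further minute 1798, so 6 further minute boundaries passed. Total skipped labels = 18 × 2 + 2 × 6 = 48.
Non-drop label index = 47949 + 48 = 47997; at 30 labels/s that is 00:26:39:27, i.e. DF 00:26:39;27.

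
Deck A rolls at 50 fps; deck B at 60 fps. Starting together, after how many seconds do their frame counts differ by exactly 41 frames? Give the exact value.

The gap grows by |60 − 50| = 10 frames per second.
Time for a 41-frame gap: 41 ÷ (10) = 4.1 s.

4.1 seconds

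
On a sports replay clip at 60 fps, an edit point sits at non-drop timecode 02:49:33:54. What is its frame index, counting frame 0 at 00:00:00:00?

frame 610434

Total seconds to the label: (2 × 3600 + 49 × 60 + 33) = 10173.
Frame index = 10173 × 60 + 54 = 610434.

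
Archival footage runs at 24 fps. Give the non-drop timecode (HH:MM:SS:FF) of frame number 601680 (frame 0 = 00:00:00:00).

06:57:50:00

601680 ÷ 24 = 25070 full seconds, remainder 0 frames.
25070 s = 6 h 57 min 50 s.
Timecode: 06:57:50:00.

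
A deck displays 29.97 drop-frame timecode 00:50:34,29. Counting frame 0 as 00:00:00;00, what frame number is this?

90959

Complete 10-minute blocks: 5, each 17982 frames → 89910.
Remaining 0 whole minutes in the current block: 0 frames.
Within the current minute: 34 × 30 + 29 = 1049. Total = 89910 + 0 + 1049 = 90959.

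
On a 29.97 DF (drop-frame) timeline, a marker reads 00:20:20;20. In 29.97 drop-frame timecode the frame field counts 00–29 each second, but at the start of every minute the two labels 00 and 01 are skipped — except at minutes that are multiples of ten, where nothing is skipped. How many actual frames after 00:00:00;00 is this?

36584

As if non-drop at 30 labels/s: (0 × 3600 + 20 × 60 + 20) × 30 + 20 = 36620.
Minute boundaries passed: 20; those not divisible by 10: 20 − 2 = 18; dropped labels = 2 × 18 = 36.
Actual frame index = 36620 − 36 = 36584.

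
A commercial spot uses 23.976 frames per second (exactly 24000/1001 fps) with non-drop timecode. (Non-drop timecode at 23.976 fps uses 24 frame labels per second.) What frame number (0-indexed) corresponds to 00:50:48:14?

frame 73166

Total seconds to the label: (0 × 3600 + 50 × 60 + 48) = 3048.
Frame index = 3048 × 24 + 14 = 73166.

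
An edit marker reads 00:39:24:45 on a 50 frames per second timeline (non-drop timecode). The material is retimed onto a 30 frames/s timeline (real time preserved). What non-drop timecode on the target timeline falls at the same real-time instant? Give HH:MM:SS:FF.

Source frame index: (0×3600 + 39×60 + 24) × 50 + 45 = 118245.
Real time: 118245 / (50) = 23649/10 s.
Target frame: (23649/10) × (30) = 70947.
At 30 labels/s: frame 70947 → 00:39:24:27.

00:39:24:27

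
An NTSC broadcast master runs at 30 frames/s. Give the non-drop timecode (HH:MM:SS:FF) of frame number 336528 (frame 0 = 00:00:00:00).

336528 ÷ 30 = 11217 full seconds, remainder 18 frames.
11217 s = 3 h 6 min 57 s.
Timecode: 03:06:57:18.

03:06:57:18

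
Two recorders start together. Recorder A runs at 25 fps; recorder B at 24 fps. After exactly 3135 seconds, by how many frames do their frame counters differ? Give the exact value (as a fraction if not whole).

A emits 25 × 3135 = 78375 frames; B emits 24 × 3135 = 75240.
Difference = 3135 frames; B is behind A.

3135 frames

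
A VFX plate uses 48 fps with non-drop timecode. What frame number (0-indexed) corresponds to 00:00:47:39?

Total seconds to the label: (0 × 3600 + 0 × 60 + 47) = 47.
Frame index = 47 × 48 + 39 = 2295.

2295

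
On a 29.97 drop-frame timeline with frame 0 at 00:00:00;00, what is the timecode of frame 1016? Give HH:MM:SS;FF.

00:00:33;26

Ten DF minutes hold 17982 frames, so frame 1016 lies in block 0 (frames 0–17981) with 1016 frames into that block.
The block's first minute is 1800 frames and the rest 1798 each; 1016 frames reaches minute 0, so 0 × 18 + 0 × 2 = 0 labels have been skipped so far.
Adding those back, label number 1016 + 0 = 1016 at 30 labels/s is 33 s + 26 f = 0 h 0 min 33 s frame 26, i.e. 00:00:33;26.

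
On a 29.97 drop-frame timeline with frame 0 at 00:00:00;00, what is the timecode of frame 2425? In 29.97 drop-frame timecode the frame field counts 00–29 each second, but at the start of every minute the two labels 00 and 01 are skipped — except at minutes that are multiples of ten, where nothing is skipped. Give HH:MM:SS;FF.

Ten DF minutes hold 17982 frames, so frame 2425 lies in block 0 (frames 0–17981) with 2425 frames into that block.
The block's first minute is 1800 frames and the rest 1798 each; 2425 frames reaches minute 1, so 0 × 18 + 1 × 2 = 2 labels have been skipped so far.
Adding those back, label number 2425 + 2 = 2427 at 30 labels/s is 80 s + 27 f = 0 h 1 min 20 s frame 27, i.e. 00:01:20;27.

00:01:20;27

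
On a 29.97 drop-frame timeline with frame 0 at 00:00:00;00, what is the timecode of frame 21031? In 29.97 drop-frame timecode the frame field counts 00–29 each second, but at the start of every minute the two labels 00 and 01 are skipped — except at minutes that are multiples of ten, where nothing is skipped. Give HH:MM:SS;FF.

00:11:41;21

Ten DF minutes hold 17982 frames, so frame 21031 lies in block 1 (frames 17982–35963) with 3049 frames into that block.
The block's first minute is 1800 frames and the rest 1798 each; 3049 frames reaches minute 1, so 1 × 18 + 1 × 2 = 20 labels have been skipped so far.
Adding those back, label number 21031 + 20 = 21051 at 30 labels/s is 701 s + 21 f = 0 h 11 min 41 s frame 21, i.e. 00:11:41;21.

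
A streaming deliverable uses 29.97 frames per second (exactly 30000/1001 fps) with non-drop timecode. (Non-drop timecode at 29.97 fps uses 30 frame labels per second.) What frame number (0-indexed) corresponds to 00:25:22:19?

Total seconds to the label: (0 × 3600 + 25 × 60 + 22) = 1522.
Frame index = 1522 × 30 + 19 = 45679.

frame 45679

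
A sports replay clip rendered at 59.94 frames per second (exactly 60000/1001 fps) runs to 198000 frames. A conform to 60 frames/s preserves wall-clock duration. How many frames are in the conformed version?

Target frames = source frames × (target rate / source rate) = 198000 × (60)/(60000/1001) = 198000 × 1001/1000 = 198198.

198198 frames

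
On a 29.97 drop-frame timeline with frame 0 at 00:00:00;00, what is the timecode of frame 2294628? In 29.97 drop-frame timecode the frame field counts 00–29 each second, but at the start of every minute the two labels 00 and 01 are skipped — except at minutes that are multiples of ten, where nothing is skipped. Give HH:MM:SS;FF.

21:16:04;06

Each 10-minute DF block holds 10 × 60 × 30 − 9 × 2 = 17982 frames. 2294628 ÷ 17982 → 127 full blocks, remainder 10914.
Within the partial block the first minute is 1800 frames and each further minute 1798, so 6 further minute boundaries passed. Total skipped labels = 18 × 127 + 2 × 6 = 2298.
Non-drop label index = 2294628 + 2298 = 2296926; at 30 labels/s that is 21:16:04:06, i.e. DF 21:16:04;06.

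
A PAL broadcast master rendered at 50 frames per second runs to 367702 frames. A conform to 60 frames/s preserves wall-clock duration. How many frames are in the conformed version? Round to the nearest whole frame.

Frames at target rate = 367702 × (60) / (50) = 2206212/5 ≈ 441242.400.
Nearest whole frame: 441242.

441242 frames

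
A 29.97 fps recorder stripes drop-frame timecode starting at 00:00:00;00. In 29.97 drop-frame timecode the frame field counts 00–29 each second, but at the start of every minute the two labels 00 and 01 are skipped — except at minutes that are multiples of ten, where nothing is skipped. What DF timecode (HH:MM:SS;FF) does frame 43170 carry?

00:24:00;14

Ten DF minutes hold 17982 frames, so frame 43170 lies in block 2 (frames 35964–53945) with 7206 frames into that block.
The block's first minute is 1800 frames and the rest 1798 each; 7206 frames reaches minute 4, so 2 × 18 + 4 × 2 = 44 labels have been skipped so far.
Adding those back, label number 43170 + 44 = 43214 at 30 labels/s is 1440 s + 14 f = 0 h 24 min 0 s frame 14, i.e. 00:24:00;14.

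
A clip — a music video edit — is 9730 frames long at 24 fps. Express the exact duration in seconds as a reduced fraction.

4865/12 seconds

Running time = 9730 ÷ (24) = 9730 × 1/24 = 4865/12 s.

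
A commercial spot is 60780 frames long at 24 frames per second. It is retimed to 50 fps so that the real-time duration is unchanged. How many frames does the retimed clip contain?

126625 frames

Frames at target rate = 60780 × (50) / (24) = 126625.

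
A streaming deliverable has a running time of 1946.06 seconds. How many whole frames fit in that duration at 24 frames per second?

46705 frames

Frames = 1946.06 × 24 = 1167636/25 ≈ 46705.4400.
Complete frames: 46705.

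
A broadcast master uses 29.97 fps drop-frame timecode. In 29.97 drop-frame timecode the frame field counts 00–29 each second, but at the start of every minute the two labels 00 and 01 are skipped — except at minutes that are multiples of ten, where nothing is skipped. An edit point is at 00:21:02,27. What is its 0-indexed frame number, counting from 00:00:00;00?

As if non-drop at 30 labels/s: (0 × 3600 + 21 × 60 + 2) × 30 + 27 = 37887.
Minute boundaries passed: 21; those not divisible by 10: 21 − 2 = 19; dropped labels = 2 × 19 = 38.
Actual frame index = 37887 − 38 = 37849.

37849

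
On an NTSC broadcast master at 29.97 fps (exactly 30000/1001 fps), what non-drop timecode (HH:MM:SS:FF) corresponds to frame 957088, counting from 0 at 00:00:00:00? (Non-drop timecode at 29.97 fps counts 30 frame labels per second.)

957088 ÷ 30 = 31902 full seconds, remainder 28 frames.
31902 s = 8 h 51 min 42 s.
Timecode: 08:51:42:28.

08:51:42:28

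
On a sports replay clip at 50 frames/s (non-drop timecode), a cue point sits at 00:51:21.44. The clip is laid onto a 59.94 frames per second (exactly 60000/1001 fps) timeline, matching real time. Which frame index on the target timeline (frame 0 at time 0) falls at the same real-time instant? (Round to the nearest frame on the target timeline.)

frame 184728

Source frame index: (0×3600 + 51×60 + 21) × 50 + 44 = 154094.
Real time: 154094 / (50) = 77047/25 s.
Target frame: (77047/25) × (60000/1001) = 184912800/1001 ≈ 184728.072 → 184728.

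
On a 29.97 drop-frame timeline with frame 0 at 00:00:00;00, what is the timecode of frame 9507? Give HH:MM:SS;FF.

00:05:17;07

Ten DF minutes hold 17982 frames, so frame 9507 lies in block 0 (frames 0–17981) with 9507 frames into that block.
The block's first minute is 1800 frames and the rest 1798 each; 9507 frames reaches minute 5, so 0 × 18 + 5 × 2 = 10 labels have been skipped so far.
Adding those back, label number 9507 + 10 = 9517 at 30 labels/s is 317 s + 7 f = 0 h 5 min 17 s frame 7, i.e. 00:05:17;07.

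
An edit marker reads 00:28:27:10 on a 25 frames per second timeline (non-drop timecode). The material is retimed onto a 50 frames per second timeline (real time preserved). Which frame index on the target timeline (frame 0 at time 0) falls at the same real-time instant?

Source frame index: (0×3600 + 28×60 + 27) × 25 + 10 = 42685.
Real time: 42685 / (25) = 8537/5 s.
Target frame: (8537/5) × (50) = 85370.

frame 85370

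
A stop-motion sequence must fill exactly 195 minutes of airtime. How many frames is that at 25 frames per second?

195 min = 11700 s.
Frames = 11700 × 25 = 292500.

292500 frames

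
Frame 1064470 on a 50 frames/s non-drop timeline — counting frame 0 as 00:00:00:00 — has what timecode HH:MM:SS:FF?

05:54:49:20

1064470 ÷ 50 = 21289 full seconds, remainder 20 frames.
21289 s = 5 h 54 min 49 s.
Timecode: 05:54:49:20.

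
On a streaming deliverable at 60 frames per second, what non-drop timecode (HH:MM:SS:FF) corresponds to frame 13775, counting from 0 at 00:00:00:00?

13775 ÷ 60 = 229 full seconds, remainder 35 frames.
229 s = 0 h 3 min 49 s.
Timecode: 00:03:49:35.

00:03:49:35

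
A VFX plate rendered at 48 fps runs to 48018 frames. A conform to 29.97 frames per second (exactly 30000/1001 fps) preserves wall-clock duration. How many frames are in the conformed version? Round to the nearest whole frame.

29981 frames

Frames at target rate = 48018 × (30000/1001) / (48) = 30011250/1001 ≈ 29981.269.
Nearest whole frame: 29981.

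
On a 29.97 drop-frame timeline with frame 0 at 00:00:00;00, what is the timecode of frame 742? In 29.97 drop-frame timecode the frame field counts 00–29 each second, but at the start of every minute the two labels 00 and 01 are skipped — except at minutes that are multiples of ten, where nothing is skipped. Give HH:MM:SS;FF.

Each 10-minute DF block holds 10 × 60 × 30 − 9 × 2 = 17982 frames. 742 ÷ 17982 → 0 full blocks, remainder 742.
Within the partial block the first minute is 1800 frames and each further minute 1798, so 0 further minute boundaries passed. Total skipped labels = 18 × 0 + 2 × 0 = 0.
Non-drop label index = 742 + 0 = 742; at 30 labels/s that is 00:00:24:22, i.e. DF 00:00:24;22.

00:00:24;22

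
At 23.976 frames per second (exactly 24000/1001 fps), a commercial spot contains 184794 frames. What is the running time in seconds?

7707.44975 seconds

Running time = 184794 / (24000/1001) = 7707.44975 s.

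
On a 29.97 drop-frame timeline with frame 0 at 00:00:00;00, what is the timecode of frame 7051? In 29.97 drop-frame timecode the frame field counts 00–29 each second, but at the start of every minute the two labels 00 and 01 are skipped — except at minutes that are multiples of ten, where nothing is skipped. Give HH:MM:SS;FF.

Each 10-minute DF block holds 10 × 60 × 30 − 9 × 2 = 17982 frames. 7051 ÷ 17982 → 0 full blocks, remainder 7051.
Within the partial block the first minute is 1800 frames and each further minute 1798, so 3 further minute boundaries passed. Total skipped labels = 18 × 0 + 2 × 3 = 6.
Non-drop label index = 7051 + 6 = 7057; at 30 labels/s that is 00:03:55:07, i.e. DF 00:03:55;07.

00:03:55;07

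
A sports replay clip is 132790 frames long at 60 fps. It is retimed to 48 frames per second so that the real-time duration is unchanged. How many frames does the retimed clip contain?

106232 frames

Target frames = source frames × (target rate / source rate) = 132790 × (48)/(60) = 132790 × 4/5 = 106232.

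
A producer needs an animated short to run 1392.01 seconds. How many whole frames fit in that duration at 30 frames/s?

Frames = 1392.01 × 30 = 417603/10 ≈ 41760.3000.
Complete frames: 41760.

41760 frames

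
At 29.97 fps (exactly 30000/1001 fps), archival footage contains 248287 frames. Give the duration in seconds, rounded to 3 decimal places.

8284.510 seconds

Running time = 248287 × 1001/30000 = 248535287/30000 s ≈ 8284.510 s.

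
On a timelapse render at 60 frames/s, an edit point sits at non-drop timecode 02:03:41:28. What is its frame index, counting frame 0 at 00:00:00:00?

Total seconds to the label: (2 × 3600 + 3 × 60 + 41) = 7421.
Frame index = 7421 × 60 + 28 = 445288.

445288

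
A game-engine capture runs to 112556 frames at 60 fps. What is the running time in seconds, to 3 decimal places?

Running time = 112556 × 1/60 = 28139/15 s ≈ 1875.933 s.

1875.933 seconds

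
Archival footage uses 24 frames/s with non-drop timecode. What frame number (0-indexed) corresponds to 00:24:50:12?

frame 35772

Total seconds to the label: (0 × 3600 + 24 × 60 + 50) = 1490.
Frame index = 1490 × 24 + 12 = 35772.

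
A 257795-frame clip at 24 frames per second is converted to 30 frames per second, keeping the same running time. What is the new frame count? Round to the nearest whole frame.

322244 frames

Frames at target rate = 257795 × (30) / (24) = 1288975/4 ≈ 322243.750.
Nearest whole frame: 322244.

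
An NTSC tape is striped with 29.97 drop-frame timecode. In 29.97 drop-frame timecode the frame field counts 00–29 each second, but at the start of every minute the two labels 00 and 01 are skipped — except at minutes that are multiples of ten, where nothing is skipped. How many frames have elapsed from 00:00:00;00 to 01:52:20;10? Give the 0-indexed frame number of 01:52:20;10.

202008

As if non-drop at 30 labels/s: (1 × 3600 + 52 × 60 + 20) × 30 + 10 = 202210.
Minute boundaries passed: 112; those not divisible by 10: 112 − 11 = 101; dropped labels = 2 × 101 = 202.
Actual frame index = 202210 − 202 = 202008.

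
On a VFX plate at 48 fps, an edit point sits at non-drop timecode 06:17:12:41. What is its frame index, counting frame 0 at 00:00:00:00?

Total seconds to the label: (6 × 3600 + 17 × 60 + 12) = 22632.
Frame index = 22632 × 48 + 41 = 1086377.

frame 1086377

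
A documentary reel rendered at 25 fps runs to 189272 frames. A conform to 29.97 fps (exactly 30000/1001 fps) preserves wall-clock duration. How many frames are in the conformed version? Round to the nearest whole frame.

226900 frames

Frames at target rate = 189272 × (30000/1001) / (25) = 227126400/1001 ≈ 226899.500.
Nearest whole frame: 226900.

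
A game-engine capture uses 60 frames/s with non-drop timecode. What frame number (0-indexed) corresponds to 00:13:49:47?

49787

Total seconds to the label: (0 × 3600 + 13 × 60 + 49) = 829.
Frame index = 829 × 60 + 47 = 49787.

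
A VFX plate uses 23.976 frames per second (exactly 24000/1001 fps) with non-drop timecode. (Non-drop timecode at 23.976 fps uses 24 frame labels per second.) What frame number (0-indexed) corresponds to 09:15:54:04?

Total seconds to the label: (9 × 3600 + 15 × 60 + 54) = 33354.
Frame index = 33354 × 24 + 4 = 800500.

800500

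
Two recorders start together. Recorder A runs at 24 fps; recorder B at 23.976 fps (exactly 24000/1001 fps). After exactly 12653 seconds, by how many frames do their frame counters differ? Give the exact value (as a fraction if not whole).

A emits 24 × 12653 = 303672 frames; B emits 24000/1001 × 12653 = 303672000/1001.
Difference = 303672/1001 frames (≈ 303.3686); B is behind A.

303672/1001 frames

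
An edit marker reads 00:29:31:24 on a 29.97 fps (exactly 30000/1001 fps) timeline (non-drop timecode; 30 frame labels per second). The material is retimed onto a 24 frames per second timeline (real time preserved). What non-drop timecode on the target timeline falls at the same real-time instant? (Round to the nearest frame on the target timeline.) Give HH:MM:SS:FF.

00:29:33:14

Source frame index: (0×3600 + 29×60 + 31) × 30 + 24 = 53154.
Real time: 53154 / (30000/1001) = 8867859/5000 s.
Target frame: (8867859/5000) × (24) = 26603577/625 ≈ 42565.723 → 42566.
At 24 labels/s: frame 42566 → 00:29:33:14.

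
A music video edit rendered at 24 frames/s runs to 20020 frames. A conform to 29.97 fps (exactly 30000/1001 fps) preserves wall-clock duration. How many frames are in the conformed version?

Target frames = source frames × (target rate / source rate) = 20020 × (30000/1001)/(24) = 20020 × 1250/1001 = 25000.

25000 frames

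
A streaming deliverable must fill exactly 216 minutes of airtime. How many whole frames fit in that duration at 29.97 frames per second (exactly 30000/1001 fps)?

388411 frames

216 min = 12960 s.
Frames = 12960 × 30000/1001 = 388800000/1001 ≈ 388411.5884.
Complete frames: 388411.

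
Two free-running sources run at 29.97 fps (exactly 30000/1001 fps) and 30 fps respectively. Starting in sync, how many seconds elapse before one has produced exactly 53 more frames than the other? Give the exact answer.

53053/30 seconds

The gap grows by |30 − 30000/1001| = 30/1001 frames per second.
Time for a 53-frame gap: 53 ÷ (30/1001) = 53053/30 s.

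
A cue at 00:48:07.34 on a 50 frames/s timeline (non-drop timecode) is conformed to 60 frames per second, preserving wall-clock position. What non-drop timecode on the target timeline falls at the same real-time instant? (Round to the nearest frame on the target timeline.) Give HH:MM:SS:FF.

Source frame index: (0×3600 + 48×60 + 7) × 50 + 34 = 144384.
Real time: 144384 / (50) = 72192/25 s.
Target frame: (72192/25) × (60) = 866304/5 ≈ 173260.800 → 173261.
At 60 labels/s: frame 173261 → 00:48:07:41.

00:48:07:41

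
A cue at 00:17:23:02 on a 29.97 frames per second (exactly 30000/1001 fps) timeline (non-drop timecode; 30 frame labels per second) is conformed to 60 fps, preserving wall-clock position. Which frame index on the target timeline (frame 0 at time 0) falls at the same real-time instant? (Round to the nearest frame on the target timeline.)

frame 62647

Source frame index: (0×3600 + 17×60 + 23) × 30 + 2 = 31292.
Real time: 31292 / (30000/1001) = 7830823/7500 s.
Target frame: (7830823/7500) × (60) = 7830823/125 ≈ 62646.584 → 62647.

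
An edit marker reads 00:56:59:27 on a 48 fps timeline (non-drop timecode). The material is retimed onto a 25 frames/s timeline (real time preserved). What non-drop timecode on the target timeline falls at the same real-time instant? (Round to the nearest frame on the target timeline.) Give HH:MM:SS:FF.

Source frame index: (0×3600 + 56×60 + 59) × 48 + 27 = 164139.
Real time: 164139 / (48) = 54713/16 s.
Target frame: (54713/16) × (25) = 1367825/16 ≈ 85489.062 → 85489.
At 25 labels/s: frame 85489 → 00:56:59:14.

00:56:59:14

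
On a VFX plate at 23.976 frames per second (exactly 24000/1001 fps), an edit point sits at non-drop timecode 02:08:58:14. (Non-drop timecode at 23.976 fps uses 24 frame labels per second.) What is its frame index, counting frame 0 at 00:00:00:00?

Total seconds to the label: (2 × 3600 + 8 × 60 + 58) = 7738.
Frame index = 7738 × 24 + 14 = 185726.

frame 185726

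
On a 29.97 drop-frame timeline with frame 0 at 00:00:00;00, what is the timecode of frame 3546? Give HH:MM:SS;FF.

00:01:58;08

Each 10-minute DF block holds 10 × 60 × 30 − 9 × 2 = 17982 frames. 3546 ÷ 17982 → 0 full blocks, remainder 3546.
Within the partial block the first minute is 1800 frames and each further minute 1798, so 1 further minute boundary passed. Total skipped labels = 18 × 0 + 2 × 1 = 2.
Non-drop label index = 3546 + 2 = 3548; at 30 labels/s that is 00:01:58:08, i.e. DF 00:01:58;08.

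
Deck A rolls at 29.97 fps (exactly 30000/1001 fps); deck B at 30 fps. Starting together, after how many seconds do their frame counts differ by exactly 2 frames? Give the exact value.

The gap grows by |30 − 30000/1001| = 30/1001 frames per second.
Time for a 2-frame gap: 2 ÷ (30/1001) = 1001/15 s.

1001/15 seconds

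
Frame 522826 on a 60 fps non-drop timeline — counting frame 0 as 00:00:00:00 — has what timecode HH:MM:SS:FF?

02:25:13:46

522826 ÷ 60 = 8713 full seconds, remainder 46 frames.
8713 s = 2 h 25 min 13 s.
Timecode: 02:25:13:46.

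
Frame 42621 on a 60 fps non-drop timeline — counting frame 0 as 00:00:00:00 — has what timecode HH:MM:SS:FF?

00:11:50:21

42621 ÷ 60 = 710 full seconds, remainder 21 frames.
710 s = 0 h 11 min 50 s.
Timecode: 00:11:50:21.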